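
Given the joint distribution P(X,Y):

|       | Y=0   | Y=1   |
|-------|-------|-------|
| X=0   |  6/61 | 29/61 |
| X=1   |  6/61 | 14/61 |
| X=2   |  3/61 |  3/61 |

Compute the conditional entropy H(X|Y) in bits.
1.2783 bits

H(X|Y) = H(X,Y) - H(Y)

H(X,Y) = -Σ_{x,y} P(x,y) log₂ P(x,y). Per-cell terms -P(x,y)·log₂P(x,y):
  X=0: 0.32909, 0.51000
  X=1: 0.32909, 0.48733
  X=2: 0.21373, 0.21373
Sum of the 6 terms: H(X,Y) = 2.0830 bits

Marginal of Y (column sums):
  P(Y=0) = 6/61 + 6/61 + 3/61 = 15/61
  P(Y=1) = 29/61 + 14/61 + 3/61 = 46/61
H(Y) = -[(15/61)·log₂(15/61) + (46/61)·log₂(46/61)]
  = 0.49767 + 0.30705 = 0.8047 bits

H(X|Y) = H(X,Y) - H(Y) = 2.0830 - 0.8047 = 1.2783 bits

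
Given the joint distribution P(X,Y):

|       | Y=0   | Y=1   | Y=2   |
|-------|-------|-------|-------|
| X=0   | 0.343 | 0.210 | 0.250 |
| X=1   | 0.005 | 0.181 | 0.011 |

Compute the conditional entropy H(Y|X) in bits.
1.3426 bits

H(Y|X) = H(X,Y) - H(X)

H(X,Y) = -Σ_{x,y} P(x,y) log₂ P(x,y). Per-cell terms -P(x,y)·log₂P(x,y):
  X=0: 0.529496, 0.472823, 0.500000
  X=1: 0.038219, 0.446335, 0.071570
Sum of the 6 terms: H(X,Y) = 2.058443 bits

Marginal of X (row sums):
  P(X=0) = 0.343 + 0.210 + 0.250 = 0.803
  P(X=1) = 0.005 + 0.181 + 0.011 = 0.197
H(X) = -[0.803·log₂(0.803) + 0.197·log₂(0.197)]
  = 0.254172 + 0.461715 = 0.715887 bits

H(Y|X) = H(X,Y) - H(X) = 2.058443 - 0.715887 = 1.3426 bits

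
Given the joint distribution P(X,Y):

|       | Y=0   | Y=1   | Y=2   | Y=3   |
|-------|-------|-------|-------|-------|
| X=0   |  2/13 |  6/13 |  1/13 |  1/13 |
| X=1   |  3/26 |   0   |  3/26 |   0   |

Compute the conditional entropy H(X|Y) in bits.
0.4520 bits

H(X|Y) = H(X,Y) - H(Y)

H(X,Y) = -Σ_{x,y} P(x,y) log₂ P(x,y). Per-cell terms -P(x,y)·log₂P(x,y):
  X=0: 0.415452, 0.514836, 0.284649, 0.284649
  X=1: 0.359478, 0.000000, 0.359478, 0.000000
  (cells with P = 0 contribute 0)
Sum of the 8 terms: H(X,Y) = 2.21854 bits

Marginal of Y (column sums):
  P(Y=0) = 2/13 + 3/26 = 7/26
  P(Y=1) = 6/13 + 0 = 6/13
  P(Y=2) = 1/13 + 3/26 = 5/26
  P(Y=3) = 1/13 + 0 = 1/13
H(Y) = -[(7/26)·log₂(7/26) + (6/13)·log₂(6/13) + (5/26)·log₂(5/26) + (1/13)·log₂(1/13)]
  = 0.509677 + 0.514836 + 0.457406 + 0.284649 = 1.76657 bits

H(X|Y) = H(X,Y) - H(Y) = 2.21854 - 1.76657 = 0.4520 bits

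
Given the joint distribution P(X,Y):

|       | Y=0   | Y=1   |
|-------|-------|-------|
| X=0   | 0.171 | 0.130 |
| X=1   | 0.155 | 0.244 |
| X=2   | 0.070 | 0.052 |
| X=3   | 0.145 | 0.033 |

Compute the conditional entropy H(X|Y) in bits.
1.7934 bits

H(X|Y) = H(X,Y) - H(Y)

H(X,Y) = -Σ_{x,y} P(x,y) log₂ P(x,y). Per-cell terms -P(x,y)·log₂P(x,y):
  X=0: 0.435696, 0.382644
  X=1: 0.416897, 0.496551
  X=2: 0.268555, 0.221798
  X=3: 0.403952, 0.162406
Sum of the 8 terms: H(X,Y) = 2.78850 bits

Marginal of Y (column sums):
  P(Y=0) = 0.171 + 0.155 + 0.070 + 0.145 = 0.541
  P(Y=1) = 0.130 + 0.244 + 0.052 + 0.033 = 0.459
H(Y) = -[0.541·log₂(0.541) + 0.459·log₂(0.459)]
  = 0.479488 + 0.515656 = 0.99514 bits

H(X|Y) = H(X,Y) - H(Y) = 2.78850 - 0.99514 = 1.7934 bits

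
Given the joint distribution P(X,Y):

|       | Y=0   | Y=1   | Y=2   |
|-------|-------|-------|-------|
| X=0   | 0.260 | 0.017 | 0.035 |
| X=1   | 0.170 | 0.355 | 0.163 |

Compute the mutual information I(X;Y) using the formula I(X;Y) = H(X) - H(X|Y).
0.2463 bits

I(X;Y) = H(X) - H(X|Y)

Marginal of X (row sums):
  P(X=0) = 0.260 + 0.017 + 0.035 = 0.312
  P(X=1) = 0.170 + 0.355 + 0.163 = 0.688
H(X) = -[0.312·log₂(0.312) + 0.688·log₂(0.688)]
  = 0.5243 + 0.3712 = 0.8955 bits

Marginal of Y (column sums):
  P(Y=0) = 0.260 + 0.170 = 0.430
  P(Y=1) = 0.017 + 0.355 = 0.372
  P(Y=2) = 0.035 + 0.163 = 0.198
H(X|Y) = Σ_y P(y)·H(X|Y=y):
  Y=0: P(Y=0) = 0.430, P(X|Y=0) = (26/43, 17/43) → H(X|Y=0) = 0.9682
  Y=1: P(Y=1) = 0.372, P(X|Y=1) = (17/372, 355/372) → H(X|Y=1) = 0.2678
  Y=2: P(Y=2) = 0.198, P(X|Y=2) = (35/198, 163/198) → H(X|Y=2) = 0.6730
H(X|Y) = 0.430·0.9682 + 0.372·0.2678 + 0.198·0.6730 = 0.6492 bits

I(X;Y) = H(X) - H(X|Y) = 0.8955 - 0.6492 = 0.2463 bits

Cross-check via I(X;Y) = H(X) + H(Y) - H(X,Y): computing H(Y) from the column sums and H(X,Y) from the 6 cells in the same way gives H(Y) = 1.5169 bits and H(X,Y) = 2.1661 bits, so
I(X;Y) = 0.8955 + 1.5169 - 2.1661 = 0.2463 bits ✓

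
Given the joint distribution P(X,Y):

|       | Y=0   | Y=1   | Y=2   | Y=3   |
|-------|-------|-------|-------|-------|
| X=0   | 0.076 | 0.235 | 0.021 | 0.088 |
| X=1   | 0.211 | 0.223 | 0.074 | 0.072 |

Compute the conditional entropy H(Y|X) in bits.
1.7254 bits

H(Y|X) = H(X,Y) - H(X)

H(X,Y) = -Σ_{x,y} P(x,y) log₂ P(x,y). Per-cell terms -P(x,y)·log₂P(x,y):
  X=0: 0.282557, 0.490978, 0.117043, 0.308559
  X=1: 0.473629, 0.482769, 0.277968, 0.273302
Sum of the 8 terms: H(X,Y) = 2.706805 bits

Marginal of X (row sums):
  P(X=0) = 0.076 + 0.235 + 0.021 + 0.088 = 0.420
  P(X=1) = 0.211 + 0.223 + 0.074 + 0.072 = 0.580
H(X) = -[0.420·log₂(0.420) + 0.580·log₂(0.580)]
  = 0.525646 + 0.455808 = 0.981454 bits

H(Y|X) = H(X,Y) - H(X) = 2.706805 - 0.981454 = 1.7254 bits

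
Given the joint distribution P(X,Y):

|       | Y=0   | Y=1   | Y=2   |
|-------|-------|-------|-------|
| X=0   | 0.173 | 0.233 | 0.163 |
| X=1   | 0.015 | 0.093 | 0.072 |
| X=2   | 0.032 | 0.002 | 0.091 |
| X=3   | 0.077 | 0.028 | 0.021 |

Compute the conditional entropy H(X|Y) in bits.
1.4943 bits

H(X|Y) = H(X,Y) - H(Y)

H(X,Y) = -Σ_{x,y} P(x,y) log₂ P(x,y). Per-cell terms -P(x,y)·log₂P(x,y):
  X=0: 0.43789, 0.48967, 0.42658
  X=1: 0.09088, 0.31868, 0.27330
  X=2: 0.15891, 0.01793, 0.31468
  X=3: 0.28482, 0.14444, 0.11704
Sum of the 12 terms: H(X,Y) = 3.0748 bits

Marginal of Y (column sums):
  P(Y=0) = 0.173 + 0.015 + 0.032 + 0.077 = 0.297
  P(Y=1) = 0.233 + 0.093 + 0.002 + 0.028 = 0.356
  P(Y=2) = 0.163 + 0.072 + 0.091 + 0.021 = 0.347
H(Y) = -[0.297·log₂(0.297) + 0.356·log₂(0.356) + 0.347·log₂(0.347)]
  = 0.52019 + 0.53046 + 0.52987 = 1.5805 bits

H(X|Y) = H(X,Y) - H(Y) = 3.0748 - 1.5805 = 1.4943 bits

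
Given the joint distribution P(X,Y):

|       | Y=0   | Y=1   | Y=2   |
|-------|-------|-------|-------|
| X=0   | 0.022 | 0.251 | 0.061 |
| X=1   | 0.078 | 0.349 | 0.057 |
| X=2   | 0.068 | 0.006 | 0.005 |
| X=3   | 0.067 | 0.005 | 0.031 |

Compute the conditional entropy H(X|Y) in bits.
1.3807 bits

H(X|Y) = H(X,Y) - H(Y)

H(X,Y) = -Σ_{x,y} P(x,y) log₂ P(x,y). Per-cell terms -P(x,y)·log₂P(x,y):
  X=0: 0.1211, 0.5006, 0.2461
  X=1: 0.2871, 0.5300, 0.2356
  X=2: 0.2637, 0.0443, 0.0382
  X=3: 0.2613, 0.0382, 0.1554
Sum of the 12 terms: H(X,Y) = 2.7216 bits

Marginal of Y (column sums):
  P(Y=0) = 0.022 + 0.078 + 0.068 + 0.067 = 0.235
  P(Y=1) = 0.251 + 0.349 + 0.006 + 0.005 = 0.611
  P(Y=2) = 0.061 + 0.057 + 0.005 + 0.031 = 0.154
H(Y) = -[0.235·log₂(0.235) + 0.611·log₂(0.611) + 0.154·log₂(0.154)]
  = 0.4910 + 0.4343 + 0.4156 = 1.3409 bits

H(X|Y) = H(X,Y) - H(Y) = 2.7216 - 1.3409 = 1.3807 bits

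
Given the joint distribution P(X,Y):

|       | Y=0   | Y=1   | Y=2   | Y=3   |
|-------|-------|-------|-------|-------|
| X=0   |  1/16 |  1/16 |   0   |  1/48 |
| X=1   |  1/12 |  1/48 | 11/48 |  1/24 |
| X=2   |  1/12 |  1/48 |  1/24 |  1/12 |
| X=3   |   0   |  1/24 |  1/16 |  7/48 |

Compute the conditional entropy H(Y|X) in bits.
1.5378 bits

H(Y|X) = H(X,Y) - H(X)

H(X,Y) = -Σ_{x,y} P(x,y) log₂ P(x,y). Per-cell terms -P(x,y)·log₂P(x,y):
  X=0: 0.25000, 0.25000, 0.00000, 0.11635
  X=1: 0.29875, 0.11635, 0.48710, 0.19104
  X=2: 0.29875, 0.11635, 0.19104, 0.29875
  X=3: 0.00000, 0.19104, 0.25000, 0.40507
  (cells with P = 0 contribute 0)
Sum of the 16 terms: H(X,Y) = 3.4606 bits

Marginal of X (row sums):
  P(X=0) = 1/16 + 1/16 + 0 + 1/48 = 7/48
  P(X=1) = 1/12 + 1/48 + 11/48 + 1/24 = 3/8
  P(X=2) = 1/12 + 1/48 + 1/24 + 1/12 = 11/48
  P(X=3) = 0 + 1/24 + 1/16 + 7/48 = 1/4
H(X) = -[(7/48)·log₂(7/48) + (3/8)·log₂(3/8) + (11/48)·log₂(11/48) + (1/4)·log₂(1/4)]
  = 0.40507 + 0.53064 + 0.48710 + 0.50000 = 1.9228 bits

H(Y|X) = H(X,Y) - H(X) = 3.4606 - 1.9228 = 1.5378 bits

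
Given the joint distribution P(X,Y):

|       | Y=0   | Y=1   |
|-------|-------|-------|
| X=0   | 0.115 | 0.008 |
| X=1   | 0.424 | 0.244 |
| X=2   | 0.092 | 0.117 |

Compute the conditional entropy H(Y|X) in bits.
0.8821 bits

H(Y|X) = H(X,Y) - H(X)

H(X,Y) = -Σ_{x,y} P(x,y) log₂ P(x,y). Per-cell terms -P(x,y)·log₂P(x,y):
  X=0: 0.35883, 0.05573
  X=1: 0.52485, 0.49655
  X=2: 0.31668, 0.36216
Sum of the 6 terms: H(X,Y) = 2.1148 bits

Marginal of X (row sums):
  P(X=0) = 0.115 + 0.008 = 0.123
  P(X=1) = 0.424 + 0.244 = 0.668
  P(X=2) = 0.092 + 0.117 = 0.209
H(X) = -[0.123·log₂(0.123) + 0.668·log₂(0.668) + 0.209·log₂(0.209)]
  = 0.37186 + 0.38883 + 0.47201 = 1.2327 bits

H(Y|X) = H(X,Y) - H(X) = 2.1148 - 1.2327 = 0.8821 bits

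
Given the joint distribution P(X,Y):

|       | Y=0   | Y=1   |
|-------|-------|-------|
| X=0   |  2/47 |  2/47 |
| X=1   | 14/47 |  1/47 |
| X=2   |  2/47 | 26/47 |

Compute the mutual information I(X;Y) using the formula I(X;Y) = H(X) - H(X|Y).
0.5411 bits

I(X;Y) = H(X) - H(X|Y)

Marginal of X (row sums):
  P(X=0) = 2/47 + 2/47 = 4/47
  P(X=1) = 14/47 + 1/47 = 15/47
  P(X=2) = 2/47 + 26/47 = 28/47
H(X) = -[(4/47)·log₂(4/47) + (15/47)·log₂(15/47) + (28/47)·log₂(28/47)]
  = 0.30252 + 0.52586 + 0.44516 = 1.27354 bits

Marginal of Y (column sums):
  P(Y=0) = 2/47 + 14/47 + 2/47 = 18/47
  P(Y=1) = 2/47 + 1/47 + 26/47 = 29/47
H(X|Y) = Σ_y P(y)·H(X|Y=y):
  Y=0: P(Y=0) = 18/47, P(X|Y=0) = (1/9, 7/9, 1/9) → H(X|Y=0) = 0.98643
  Y=1: P(Y=1) = 29/47, P(X|Y=1) = (2/29, 1/29, 26/29) → H(X|Y=1) = 0.57483
H(X|Y) = (18/47)·0.98643 + (29/47)·0.57483 = 0.73246 bits

I(X;Y) = H(X) - H(X|Y) = 1.27354 - 0.73246 = 0.5411 bits

Cross-check via I(X;Y) = H(X) + H(Y) - H(X,Y): computing H(Y) from the column sums and H(X,Y) from the 6 cells in the same way gives H(Y) = 0.96012 bits and H(X,Y) = 1.69258 bits, so
I(X;Y) = 1.27354 + 0.96012 - 1.69258 = 0.5411 bits ✓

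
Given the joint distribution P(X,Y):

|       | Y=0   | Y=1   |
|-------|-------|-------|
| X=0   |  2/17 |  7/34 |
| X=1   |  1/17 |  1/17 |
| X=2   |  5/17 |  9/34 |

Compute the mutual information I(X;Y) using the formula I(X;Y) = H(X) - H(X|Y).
0.0162 bits

I(X;Y) = H(X) - H(X|Y)

Marginal of X (row sums):
  P(X=0) = 2/17 + 7/34 = 11/34
  P(X=1) = 1/17 + 1/17 = 2/17
  P(X=2) = 5/17 + 9/34 = 19/34
H(X) = -[(11/34)·log₂(11/34) + (2/17)·log₂(2/17) + (19/34)·log₂(19/34)]
  = 0.5267 + 0.3632 + 0.4692 = 1.3591 bits

Marginal of Y (column sums):
  P(Y=0) = 2/17 + 1/17 + 5/17 = 8/17
  P(Y=1) = 7/34 + 1/17 + 9/34 = 9/17
H(X|Y) = Σ_y P(y)·H(X|Y=y):
  Y=0: P(Y=0) = 8/17, P(X|Y=0) = (1/4, 1/8, 5/8) → H(X|Y=0) = 1.2988
  Y=1: P(Y=1) = 9/17, P(X|Y=1) = (7/18, 1/9, 1/2) → H(X|Y=1) = 1.3821
H(X|Y) = (8/17)·1.2988 + (9/17)·1.3821 = 1.3429 bits

I(X;Y) = H(X) - H(X|Y) = 1.3591 - 1.3429 = 0.0162 bits

Cross-check via I(X;Y) = H(X) + H(Y) - H(X,Y): computing H(Y) from the column sums and H(X,Y) from the 6 cells in the same way gives H(Y) = 0.9975 bits and H(X,Y) = 2.3404 bits, so
I(X;Y) = 1.3591 + 0.9975 - 2.3404 = 0.0162 bits ✓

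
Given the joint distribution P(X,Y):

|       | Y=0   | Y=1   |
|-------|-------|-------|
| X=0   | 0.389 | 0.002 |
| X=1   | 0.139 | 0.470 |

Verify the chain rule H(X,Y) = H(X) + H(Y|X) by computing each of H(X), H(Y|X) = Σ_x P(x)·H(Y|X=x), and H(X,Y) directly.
H(X) = 0.9654 bits, H(Y|X) = 0.4900 bits, H(X,Y) = 1.4555 bits

Marginal of X (row sums):
  P(X=0) = 0.389 + 0.002 = 0.391
  P(X=1) = 0.139 + 0.470 = 0.609
H(X) = -[0.391·log₂(0.391) + 0.609·log₂(0.609)]
  = 0.5297 + 0.4357 = 0.9654 bits

H(Y|X) = Σ_x P(x)·H(Y|X=x):
  X=0: P(X=0) = 0.391, P(Y|X=0) = (389/391, 2/391) → H(Y|X=0) = 0.0463
  X=1: P(X=1) = 0.609, P(Y|X=1) = (139/609, 470/609) → H(Y|X=1) = 0.7749
H(Y|X) = 0.391·0.0463 + 0.609·0.7749 = 0.4900 bits

H(X,Y) = -Σ_{x,y} P(x,y) log₂ P(x,y). Per-cell terms -P(x,y)·log₂P(x,y):
  X=0: 0.5299, 0.0179
  X=1: 0.3957, 0.5120
Sum of the 4 terms: H(X,Y) = 1.4555 bits

Chain rule check:
  H(X) + H(Y|X) = 0.9654 + 0.4900 = 1.4554 bits
  H(X,Y) = 1.4555 bits
✓ Chain rule verified (Δ = 0.0001 is 4-dp rounding noise: each of the three values was rounded independently).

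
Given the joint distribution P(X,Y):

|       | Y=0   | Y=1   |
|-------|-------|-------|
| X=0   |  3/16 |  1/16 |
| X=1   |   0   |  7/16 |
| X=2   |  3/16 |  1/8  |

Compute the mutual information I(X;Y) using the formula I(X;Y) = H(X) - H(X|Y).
0.4482 bits

I(X;Y) = H(X) - H(X|Y)

Marginal of X (row sums):
  P(X=0) = 3/16 + 1/16 = 1/4
  P(X=1) = 0 + 7/16 = 7/16
  P(X=2) = 3/16 + 1/8 = 5/16
H(X) = -[(1/4)·log₂(1/4) + (7/16)·log₂(7/16) + (5/16)·log₂(5/16)]
  = 0.5000 + 0.5218 + 0.5244 = 1.5462 bits

Marginal of Y (column sums):
  P(Y=0) = 3/16 + 0 + 3/16 = 3/8
  P(Y=1) = 1/16 + 7/16 + 1/8 = 5/8
H(X|Y) = Σ_y P(y)·H(X|Y=y):
  Y=0: P(Y=0) = 3/8, P(X|Y=0) = (1/2, 0, 1/2) → H(X|Y=0) = 1.0000
  Y=1: P(Y=1) = 5/8, P(X|Y=1) = (1/10, 7/10, 1/5) → H(X|Y=1) = 1.1568
H(X|Y) = (3/8)·1.0000 + (5/8)·1.1568 = 1.0980 bits

I(X;Y) = H(X) - H(X|Y) = 1.5462 - 1.0980 = 0.4482 bits

Cross-check via I(X;Y) = H(X) + H(Y) - H(X,Y): computing H(Y) from the column sums and H(X,Y) from the 6 cells in the same way gives H(Y) = 0.9544 bits and H(X,Y) = 2.0524 bits, so
I(X;Y) = 1.5462 + 0.9544 - 2.0524 = 0.4482 bits ✓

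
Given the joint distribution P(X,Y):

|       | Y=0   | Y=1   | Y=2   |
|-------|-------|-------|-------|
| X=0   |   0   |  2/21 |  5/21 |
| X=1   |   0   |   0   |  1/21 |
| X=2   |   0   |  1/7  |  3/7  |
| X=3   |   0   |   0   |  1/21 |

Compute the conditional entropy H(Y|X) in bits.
0.7513 bits

H(Y|X) = H(X,Y) - H(X)

H(X,Y) = -Σ_{x,y} P(x,y) log₂ P(x,y). Per-cell terms -P(x,y)·log₂P(x,y):
  X=0: 0.00000, 0.32308, 0.49295
  X=1: 0.00000, 0.00000, 0.20916
  X=2: 0.00000, 0.40105, 0.52388
  X=3: 0.00000, 0.00000, 0.20916
  (cells with P = 0 contribute 0)
Sum of the 12 terms: H(X,Y) = 2.1593 bits

Marginal of X (row sums):
  P(X=0) = 0 + 2/21 + 5/21 = 1/3
  P(X=1) = 0 + 0 + 1/21 = 1/21
  P(X=2) = 0 + 1/7 + 3/7 = 4/7
  P(X=3) = 0 + 0 + 1/21 = 1/21
H(X) = -[(1/3)·log₂(1/3) + (1/21)·log₂(1/21) + (4/7)·log₂(4/7) + (1/21)·log₂(1/21)]
  = 0.52832 + 0.20916 + 0.46135 + 0.20916 = 1.4080 bits

H(Y|X) = H(X,Y) - H(X) = 2.1593 - 1.4080 = 0.7513 bits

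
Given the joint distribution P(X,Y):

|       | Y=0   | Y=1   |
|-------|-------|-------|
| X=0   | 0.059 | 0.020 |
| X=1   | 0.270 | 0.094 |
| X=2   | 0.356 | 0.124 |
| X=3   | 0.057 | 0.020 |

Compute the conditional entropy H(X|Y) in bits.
1.6131 bits

H(X|Y) = H(X,Y) - H(Y)

H(X,Y) = -Σ_{x,y} P(x,y) log₂ P(x,y). Per-cell terms -P(x,y)·log₂P(x,y):
  X=0: 0.24091, 0.11288
  X=1: 0.51002, 0.32065
  X=2: 0.53046, 0.37344
  X=3: 0.23557, 0.11288
Sum of the 8 terms: H(X,Y) = 2.4368 bits

Marginal of Y (column sums):
  P(Y=0) = 0.059 + 0.270 + 0.356 + 0.057 = 0.742
  P(Y=1) = 0.020 + 0.094 + 0.124 + 0.020 = 0.258
H(Y) = -[0.742·log₂(0.742) + 0.258·log₂(0.258)]
  = 0.31944 + 0.50428 = 0.8237 bits

H(X|Y) = H(X,Y) - H(Y) = 2.4368 - 0.8237 = 1.6131 bits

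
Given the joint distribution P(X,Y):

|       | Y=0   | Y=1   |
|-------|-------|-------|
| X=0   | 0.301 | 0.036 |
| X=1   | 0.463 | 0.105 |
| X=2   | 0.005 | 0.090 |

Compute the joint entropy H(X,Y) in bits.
1.9007 bits

H(X,Y) = -Σ_{x,y} P(x,y) log₂ P(x,y). Per-cell terms -P(x,y)·log₂P(x,y):
  X=0: 0.52138, 0.17265
  X=1: 0.51435, 0.34141
  X=2: 0.03822, 0.31265
Sum of the 6 terms: H(X,Y) = 1.9007 bits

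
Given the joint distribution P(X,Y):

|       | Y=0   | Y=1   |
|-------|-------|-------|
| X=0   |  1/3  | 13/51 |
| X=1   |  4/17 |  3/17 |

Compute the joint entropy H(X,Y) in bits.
1.9638 bits

H(X,Y) = -Σ_{x,y} P(x,y) log₂ P(x,y). Per-cell terms -P(x,y)·log₂P(x,y):
  X=0: 0.5283, 0.5027
  X=1: 0.4912, 0.4416
Sum of the 4 terms: H(X,Y) = 1.9638 bits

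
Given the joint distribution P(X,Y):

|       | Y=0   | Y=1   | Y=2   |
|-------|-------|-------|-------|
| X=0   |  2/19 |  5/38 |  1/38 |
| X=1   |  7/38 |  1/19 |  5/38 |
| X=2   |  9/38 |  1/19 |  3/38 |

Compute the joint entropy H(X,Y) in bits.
2.9281 bits

H(X,Y) = -Σ_{x,y} P(x,y) log₂ P(x,y). Per-cell terms -P(x,y)·log₂P(x,y):
  X=0: 0.34189, 0.38500, 0.13810
  X=1: 0.44958, 0.22358, 0.38500
  X=2: 0.49216, 0.22358, 0.28918
Sum of the 9 terms: H(X,Y) = 2.9281 bits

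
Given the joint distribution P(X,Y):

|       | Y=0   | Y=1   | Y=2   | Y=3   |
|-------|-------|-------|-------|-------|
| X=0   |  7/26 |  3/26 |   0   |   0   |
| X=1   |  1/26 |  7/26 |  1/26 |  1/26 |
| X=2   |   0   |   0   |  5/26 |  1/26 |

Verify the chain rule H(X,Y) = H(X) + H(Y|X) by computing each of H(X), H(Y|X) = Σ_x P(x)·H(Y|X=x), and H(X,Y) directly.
H(X) = 1.5486 bits, H(Y|X) = 1.0108 bits, H(X,Y) = 2.5594 bits

Marginal of X (row sums):
  P(X=0) = 7/26 + 3/26 + 0 + 0 = 5/13
  P(X=1) = 1/26 + 7/26 + 1/26 + 1/26 = 5/13
  P(X=2) = 0 + 0 + 5/26 + 1/26 = 3/13
H(X) = -[(5/13)·log₂(5/13) + (5/13)·log₂(5/13) + (3/13)·log₂(3/13)]
  = 0.53020 + 0.53020 + 0.48819 = 1.5486 bits

H(Y|X) = Σ_x P(x)·H(Y|X=x):
  X=0: P(X=0) = 5/13, P(Y|X=0) = (7/10, 3/10, 0, 0) → H(Y|X=0) = 0.88129
  X=1: P(X=1) = 5/13, P(Y|X=1) = (1/10, 7/10, 1/10, 1/10) → H(Y|X=1) = 1.35678
  X=2: P(X=2) = 3/13, P(Y|X=2) = (0, 0, 5/6, 1/6) → H(Y|X=2) = 0.65002
H(Y|X) = (5/13)·0.88129 + (5/13)·1.35678 + (3/13)·0.65002 = 1.0108 bits

H(X,Y) = -Σ_{x,y} P(x,y) log₂ P(x,y). Per-cell terms -P(x,y)·log₂P(x,y):
  X=0: 0.50968, 0.35948, 0.00000, 0.00000
  X=1: 0.18079, 0.50968, 0.18079, 0.18079
  X=2: 0.00000, 0.00000, 0.45741, 0.18079
  (cells with P = 0 contribute 0)
Sum of the 12 terms: H(X,Y) = 2.5594 bits

Chain rule check:
  H(X) + H(Y|X) = 1.5486 + 1.0108 = 2.5594 bits
  H(X,Y) = 2.5594 bits
✓ Chain rule verified.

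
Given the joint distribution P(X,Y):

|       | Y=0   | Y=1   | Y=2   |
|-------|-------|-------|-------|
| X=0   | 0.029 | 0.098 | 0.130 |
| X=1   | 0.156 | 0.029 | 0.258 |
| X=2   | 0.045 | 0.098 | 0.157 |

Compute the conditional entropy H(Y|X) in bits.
1.3336 bits

H(Y|X) = H(X,Y) - H(X)

H(X,Y) = -Σ_{x,y} P(x,y) log₂ P(x,y). Per-cell terms -P(x,y)·log₂P(x,y):
  X=0: 0.14813, 0.32841, 0.38264
  X=1: 0.41814, 0.14813, 0.50428
  X=2: 0.20133, 0.32841, 0.41937
Sum of the 9 terms: H(X,Y) = 2.8788 bits

Marginal of X (row sums):
  P(X=0) = 0.029 + 0.098 + 0.130 = 0.257
  P(X=1) = 0.156 + 0.029 + 0.258 = 0.443
  P(X=2) = 0.045 + 0.098 + 0.157 = 0.300
H(X) = -[0.257·log₂(0.257) + 0.443·log₂(0.443) + 0.300·log₂(0.300)]
  = 0.50376 + 0.52036 + 0.52109 = 1.5452 bits

H(Y|X) = H(X,Y) - H(X) = 2.8788 - 1.5452 = 1.3336 bits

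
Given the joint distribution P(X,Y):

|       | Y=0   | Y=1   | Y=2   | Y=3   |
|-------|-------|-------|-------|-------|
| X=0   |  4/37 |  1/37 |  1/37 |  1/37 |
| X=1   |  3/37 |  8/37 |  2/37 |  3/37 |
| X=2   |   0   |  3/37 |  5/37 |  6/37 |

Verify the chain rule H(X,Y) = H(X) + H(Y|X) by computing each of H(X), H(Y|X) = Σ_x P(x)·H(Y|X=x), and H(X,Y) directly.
H(X) = 1.5080 bits, H(Y|X) = 1.6641 bits, H(X,Y) = 3.1720 bits

Marginal of X (row sums):
  P(X=0) = 4/37 + 1/37 + 1/37 + 1/37 = 7/37
  P(X=1) = 3/37 + 8/37 + 2/37 + 3/37 = 16/37
  P(X=2) = 0 + 3/37 + 5/37 + 6/37 = 14/37
H(X) = -[(7/37)·log₂(7/37) + (16/37)·log₂(16/37) + (14/37)·log₂(14/37)]
  = 0.454451 + 0.523007 + 0.530524 = 1.5080 bits

H(Y|X) = Σ_x P(x)·H(Y|X=x):
  X=0: P(X=0) = 7/37, P(Y|X=0) = (4/7, 1/7, 1/7, 1/7) → H(Y|X=0) = 1.664498
  X=1: P(X=1) = 16/37, P(Y|X=1) = (3/16, 1/2, 1/8, 3/16) → H(Y|X=1) = 1.780639
  X=2: P(X=2) = 14/37, P(Y|X=2) = (0, 3/14, 5/14, 3/7) → H(Y|X=2) = 1.530619
H(Y|X) = (7/37)·1.664498 + (16/37)·1.780639 + (14/37)·1.530619 = 1.6641 bits

H(X,Y) = -Σ_{x,y} P(x,y) log₂ P(x,y). Per-cell terms -P(x,y)·log₂P(x,y):
  X=0: 0.346968, 0.140796, 0.140796, 0.140796
  X=1: 0.293878, 0.477720, 0.227538, 0.293878
  X=2: 0.000000, 0.293878, 0.390206, 0.425593
  (cells with P = 0 contribute 0)
Sum of the 12 terms: H(X,Y) = 3.1720 bits

Chain rule check:
  H(X) + H(Y|X) = 1.5080 + 1.6641 = 3.1721 bits
  H(X,Y) = 3.1720 bits
✓ Chain rule verified (Δ = 0.0001 is 4-dp rounding noise: each of the three values was rounded independently).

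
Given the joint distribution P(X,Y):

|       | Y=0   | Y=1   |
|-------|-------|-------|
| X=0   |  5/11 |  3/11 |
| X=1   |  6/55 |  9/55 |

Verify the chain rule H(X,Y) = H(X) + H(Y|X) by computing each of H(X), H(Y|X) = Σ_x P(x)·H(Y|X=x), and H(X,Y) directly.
H(X) = 0.8454 bits, H(Y|X) = 0.9589 bits, H(X,Y) = 1.8043 bits

Marginal of X (row sums):
  P(X=0) = 5/11 + 3/11 = 8/11
  P(X=1) = 6/55 + 9/55 = 3/11
H(X) = -[(8/11)·log₂(8/11) + (3/11)·log₂(3/11)]
  = 0.334132 + 0.511219 = 0.8454 bits

H(Y|X) = Σ_x P(x)·H(Y|X=x):
  X=0: P(X=0) = 8/11, P(Y|X=0) = (5/8, 3/8) → H(Y|X=0) = 0.954434
  X=1: P(X=1) = 3/11, P(Y|X=1) = (2/5, 3/5) → H(Y|X=1) = 0.970951
H(Y|X) = (8/11)·0.954434 + (3/11)·0.970951 = 0.9589 bits

H(X,Y) = -Σ_{x,y} P(x,y) log₂ P(x,y). Per-cell terms -P(x,y)·log₂P(x,y):
  X=0: 0.517047, 0.511219
  X=1: 0.348698, 0.427326
Sum of the 4 terms: H(X,Y) = 1.8043 bits

Chain rule check:
  H(X) + H(Y|X) = 0.8454 + 0.9589 = 1.8043 bits
  H(X,Y) = 1.8043 bits
✓ Chain rule verified.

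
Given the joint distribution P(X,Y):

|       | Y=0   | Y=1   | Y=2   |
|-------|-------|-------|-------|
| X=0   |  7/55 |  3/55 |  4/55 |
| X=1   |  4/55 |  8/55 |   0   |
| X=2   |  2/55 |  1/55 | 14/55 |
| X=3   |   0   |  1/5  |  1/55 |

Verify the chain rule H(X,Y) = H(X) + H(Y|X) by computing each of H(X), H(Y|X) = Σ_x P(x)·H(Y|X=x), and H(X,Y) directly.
H(X) = 1.9845 bits, H(Y|X) = 0.9285 bits, H(X,Y) = 2.9129 bits

Marginal of X (row sums):
  P(X=0) = 7/55 + 3/55 + 4/55 = 14/55
  P(X=1) = 4/55 + 8/55 + 0 = 12/55
  P(X=2) = 2/55 + 1/55 + 14/55 = 17/55
  P(X=3) = 0 + 1/5 + 1/55 = 12/55
H(X) = -[(14/55)·log₂(14/55) + (12/55)·log₂(12/55) + (17/55)·log₂(17/55) + (12/55)·log₂(12/55)]
  = 0.502474 + 0.479214 + 0.523568 + 0.479214 = 1.9845 bits

H(Y|X) = Σ_x P(x)·H(Y|X=x):
  X=0: P(X=0) = 14/55, P(Y|X=0) = (1/2, 3/14, 2/7) → H(Y|X=0) = 1.492614
  X=1: P(X=1) = 12/55, P(Y|X=1) = (1/3, 2/3, 0) → H(Y|X=1) = 0.918296
  X=2: P(X=2) = 17/55, P(Y|X=2) = (2/17, 1/17, 14/17) → H(Y|X=2) = 0.834347
  X=3: P(X=3) = 12/55, P(Y|X=3) = (0, 11/12, 1/12) → H(Y|X=3) = 0.413817
H(Y|X) = (14/55)·1.492614 + (12/55)·0.918296 + (17/55)·0.834347 + (12/55)·0.413817 = 0.9285 bits

H(X,Y) = -Σ_{x,y} P(x,y) log₂ P(x,y). Per-cell terms -P(x,y)·log₂P(x,y):
  X=0: 0.378510, 0.228894, 0.275008
  X=1: 0.275008, 0.404561, 0.000000
  X=2: 0.173868, 0.105116, 0.502474
  X=3: 0.000000, 0.464386, 0.105116
  (cells with P = 0 contribute 0)
Sum of the 12 terms: H(X,Y) = 2.9129 bits

Chain rule check:
  H(X) + H(Y|X) = 1.9845 + 0.9285 = 2.9130 bits
  H(X,Y) = 2.9129 bits
✓ Chain rule verified (Δ = 0.0001 is 4-dp rounding noise: each of the three values was rounded independently).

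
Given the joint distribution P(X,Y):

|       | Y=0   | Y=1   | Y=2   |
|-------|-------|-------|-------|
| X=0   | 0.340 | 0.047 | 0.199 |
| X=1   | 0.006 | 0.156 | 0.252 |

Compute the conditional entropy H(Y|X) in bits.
1.1850 bits

H(Y|X) = H(X,Y) - H(X)

H(X,Y) = -Σ_{x,y} P(x,y) log₂ P(x,y). Per-cell terms -P(x,y)·log₂P(x,y):
  X=0: 0.529174, 0.207326, 0.463503
  X=1: 0.044285, 0.418140, 0.501103
Sum of the 6 terms: H(X,Y) = 2.16353 bits

Marginal of X (row sums):
  P(X=0) = 0.340 + 0.047 + 0.199 = 0.586
  P(X=1) = 0.006 + 0.156 + 0.252 = 0.414
H(X) = -[0.586·log₂(0.586) + 0.414·log₂(0.414)]
  = 0.451822 + 0.526731 = 0.97855 bits

H(Y|X) = H(X,Y) - H(X) = 2.16353 - 0.97855 = 1.1850 bits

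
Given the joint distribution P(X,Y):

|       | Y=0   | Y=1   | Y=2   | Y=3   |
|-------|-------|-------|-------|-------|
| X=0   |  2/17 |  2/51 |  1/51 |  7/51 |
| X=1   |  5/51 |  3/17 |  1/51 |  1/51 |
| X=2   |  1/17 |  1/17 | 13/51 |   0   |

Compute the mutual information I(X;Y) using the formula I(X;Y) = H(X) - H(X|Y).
0.5155 bits

I(X;Y) = H(X) - H(X|Y)

Marginal of X (row sums):
  P(X=0) = 2/17 + 2/51 + 1/51 + 7/51 = 16/51
  P(X=1) = 5/51 + 3/17 + 1/51 + 1/51 = 16/51
  P(X=2) = 1/17 + 1/17 + 13/51 + 0 = 19/51
H(X) = -[(16/51)·log₂(16/51) + (16/51)·log₂(16/51) + (19/51)·log₂(19/51)]
  = 0.5247 + 0.5247 + 0.5307 = 1.5801 bits

Marginal of Y (column sums):
  P(Y=0) = 2/17 + 5/51 + 1/17 = 14/51
  P(Y=1) = 2/51 + 3/17 + 1/17 = 14/51
  P(Y=2) = 1/51 + 1/51 + 13/51 = 5/17
  P(Y=3) = 7/51 + 1/51 + 0 = 8/51
H(X|Y) = Σ_y P(y)·H(X|Y=y):
  Y=0: P(Y=0) = 14/51, P(X|Y=0) = (3/7, 5/14, 3/14) → H(X|Y=0) = 1.5306
  Y=1: P(Y=1) = 14/51, P(X|Y=1) = (1/7, 9/14, 3/14) → H(X|Y=1) = 1.2871
  Y=2: P(Y=2) = 5/17, P(X|Y=2) = (1/15, 1/15, 13/15) → H(X|Y=2) = 0.6998
  Y=3: P(Y=3) = 8/51, P(X|Y=3) = (7/8, 1/8, 0) → H(X|Y=3) = 0.5436
H(X|Y) = (14/51)·1.5306 + (14/51)·1.2871 + (5/17)·0.6998 + (8/51)·0.5436 = 1.0646 bits

I(X;Y) = H(X) - H(X|Y) = 1.5801 - 1.0646 = 0.5155 bits

Cross-check via I(X;Y) = H(X) + H(Y) - H(X,Y): computing H(Y) from the column sums and H(X,Y) from the 12 cells in the same way gives H(Y) = 1.9624 bits and H(X,Y) = 3.0270 bits, so
I(X;Y) = 1.5801 + 1.9624 - 3.0270 = 0.5155 bits ✓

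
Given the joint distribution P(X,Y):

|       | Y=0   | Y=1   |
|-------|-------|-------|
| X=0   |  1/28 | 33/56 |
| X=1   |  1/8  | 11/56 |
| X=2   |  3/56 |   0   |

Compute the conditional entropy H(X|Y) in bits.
0.9341 bits

H(X|Y) = H(X,Y) - H(Y)

H(X,Y) = -Σ_{x,y} P(x,y) log₂ P(x,y). Per-cell terms -P(x,y)·log₂P(x,y):
  X=0: 0.1717, 0.4496
  X=1: 0.3750, 0.4612
  X=2: 0.2262, 0.0000
  (cells with P = 0 contribute 0)
Sum of the 6 terms: H(X,Y) = 1.6837 bits

Marginal of Y (column sums):
  P(Y=0) = 1/28 + 1/8 + 3/56 = 3/14
  P(Y=1) = 33/56 + 11/56 + 0 = 11/14
H(Y) = -[(3/14)·log₂(3/14) + (11/14)·log₂(11/14)]
  = 0.4762 + 0.2734 = 0.7496 bits

H(X|Y) = H(X,Y) - H(Y) = 1.6837 - 0.7496 = 0.9341 bits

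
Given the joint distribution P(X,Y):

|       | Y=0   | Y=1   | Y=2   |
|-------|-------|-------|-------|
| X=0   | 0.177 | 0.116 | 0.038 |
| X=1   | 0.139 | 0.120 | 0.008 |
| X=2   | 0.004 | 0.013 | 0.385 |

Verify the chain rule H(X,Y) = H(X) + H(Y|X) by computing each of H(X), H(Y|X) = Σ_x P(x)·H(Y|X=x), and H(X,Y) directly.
H(X) = 1.5652 bits, H(Y|X) = 0.8788 bits, H(X,Y) = 2.4440 bits

Marginal of X (row sums):
  P(X=0) = 0.177 + 0.116 + 0.038 = 0.331
  P(X=1) = 0.139 + 0.120 + 0.008 = 0.267
  P(X=2) = 0.004 + 0.013 + 0.385 = 0.402
H(X) = -[0.331·log₂(0.331) + 0.267·log₂(0.267) + 0.402·log₂(0.402)]
  = 0.5280 + 0.5087 + 0.5285 = 1.5652 bits

H(Y|X) = Σ_x P(x)·H(Y|X=x):
  X=0: P(X=0) = 0.331, P(Y|X=0) = (177/331, 116/331, 38/331) → H(Y|X=0) = 1.3716
  X=1: P(X=1) = 0.267, P(Y|X=1) = (139/267, 40/89, 8/267) → H(Y|X=1) = 1.1605
  X=2: P(X=2) = 0.402, P(Y|X=2) = (2/201, 13/402, 385/402) → H(Y|X=2) = 0.2860
H(Y|X) = 0.331·1.3716 + 0.267·1.1605 + 0.402·0.2860 = 0.8788 bits

H(X,Y) = -Σ_{x,y} P(x,y) log₂ P(x,y). Per-cell terms -P(x,y)·log₂P(x,y):
  X=0: 0.4422, 0.3605, 0.1793
  X=1: 0.3957, 0.3671, 0.0557
  X=2: 0.0319, 0.0814, 0.5302
Sum of the 9 terms: H(X,Y) = 2.4440 bits

Chain rule check:
  H(X) + H(Y|X) = 1.5652 + 0.8788 = 2.4440 bits
  H(X,Y) = 2.4440 bits
✓ Chain rule verified.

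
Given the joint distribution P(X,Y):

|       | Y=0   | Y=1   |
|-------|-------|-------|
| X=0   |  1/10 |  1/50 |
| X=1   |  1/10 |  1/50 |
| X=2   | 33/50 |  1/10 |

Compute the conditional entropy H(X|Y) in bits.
1.0337 bits

H(X|Y) = H(X,Y) - H(Y)

H(X,Y) = -Σ_{x,y} P(x,y) log₂ P(x,y). Per-cell terms -P(x,y)·log₂P(x,y):
  X=0: 0.332193, 0.112877
  X=1: 0.332193, 0.112877
  X=2: 0.395645, 0.332193
Sum of the 6 terms: H(X,Y) = 1.61798 bits

Marginal of Y (column sums):
  P(Y=0) = 1/10 + 1/10 + 33/50 = 43/50
  P(Y=1) = 1/50 + 1/50 + 1/10 = 7/50
H(Y) = -[(43/50)·log₂(43/50) + (7/50)·log₂(7/50)]
  = 0.187129 + 0.397110 = 0.58424 bits

H(X|Y) = H(X,Y) - H(Y) = 1.61798 - 0.58424 = 1.0337 bits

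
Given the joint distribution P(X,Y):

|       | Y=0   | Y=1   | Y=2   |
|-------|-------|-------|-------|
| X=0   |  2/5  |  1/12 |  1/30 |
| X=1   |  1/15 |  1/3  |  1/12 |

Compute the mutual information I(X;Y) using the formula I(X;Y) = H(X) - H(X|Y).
0.3216 bits

I(X;Y) = H(X) - H(X|Y)

Marginal of X (row sums):
  P(X=0) = 2/5 + 1/12 + 1/30 = 31/60
  P(X=1) = 1/15 + 1/3 + 1/12 = 29/60
H(X) = -[(31/60)·log₂(31/60) + (29/60)·log₂(29/60)]
  = 0.4922 + 0.5070 = 0.9992 bits

Marginal of Y (column sums):
  P(Y=0) = 2/5 + 1/15 = 7/15
  P(Y=1) = 1/12 + 1/3 = 5/12
  P(Y=2) = 1/30 + 1/12 = 7/60
H(X|Y) = Σ_y P(y)·H(X|Y=y):
  Y=0: P(Y=0) = 7/15, P(X|Y=0) = (6/7, 1/7) → H(X|Y=0) = 0.5917
  Y=1: P(Y=1) = 5/12, P(X|Y=1) = (1/5, 4/5) → H(X|Y=1) = 0.7219
  Y=2: P(Y=2) = 7/60, P(X|Y=2) = (2/7, 5/7) → H(X|Y=2) = 0.8631
H(X|Y) = (7/15)·0.5917 + (5/12)·0.7219 + (7/60)·0.8631 = 0.6776 bits

I(X;Y) = H(X) - H(X|Y) = 0.9992 - 0.6776 = 0.3216 bits

Cross-check via I(X;Y) = H(X) + H(Y) - H(X,Y): computing H(Y) from the column sums and H(X,Y) from the 6 cells in the same way gives H(Y) = 1.4010 bits and H(X,Y) = 2.0786 bits, so
I(X;Y) = 0.9992 + 1.4010 - 2.0786 = 0.3216 bits ✓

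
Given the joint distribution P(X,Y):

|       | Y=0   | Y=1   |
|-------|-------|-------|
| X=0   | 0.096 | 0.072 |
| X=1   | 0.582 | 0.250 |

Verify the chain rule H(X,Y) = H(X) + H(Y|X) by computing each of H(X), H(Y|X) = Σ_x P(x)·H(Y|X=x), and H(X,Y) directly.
H(X) = 0.6531 bits, H(Y|X) = 0.8992 bits, H(X,Y) = 1.5523 bits

Marginal of X (row sums):
  P(X=0) = 0.096 + 0.072 = 0.168
  P(X=1) = 0.582 + 0.250 = 0.832
H(X) = -[0.168·log₂(0.168) + 0.832·log₂(0.832)]
  = 0.4323424 + 0.2207667 = 0.6531 bits

H(Y|X) = Σ_x P(x)·H(Y|X=x):
  X=0: P(X=0) = 0.168, P(Y|X=0) = (4/7, 3/7) → H(Y|X=0) = 0.9852281
  X=1: P(X=1) = 0.832, P(Y|X=1) = (291/416, 125/416) → H(Y|X=1) = 0.8818778
H(Y|X) = 0.168·0.9852281 + 0.832·0.8818778 = 0.8992 bits

H(X,Y) = -Σ_{x,y} P(x,y) log₂ P(x,y). Per-cell terms -P(x,y)·log₂P(x,y):
  X=0: 0.3245589, 0.2733019
  X=1: 0.4544890, 0.5000000
Sum of the 4 terms: H(X,Y) = 1.5523 bits

Chain rule check:
  H(X) + H(Y|X) = 0.6531 + 0.8992 = 1.5523 bits
  H(X,Y) = 1.5523 bits
✓ Chain rule verified.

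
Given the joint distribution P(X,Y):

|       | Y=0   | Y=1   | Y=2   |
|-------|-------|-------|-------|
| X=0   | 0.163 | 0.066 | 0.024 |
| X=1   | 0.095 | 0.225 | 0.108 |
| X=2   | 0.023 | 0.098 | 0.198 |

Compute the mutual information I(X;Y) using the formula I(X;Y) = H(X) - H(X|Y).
0.2395 bits

I(X;Y) = H(X) - H(X|Y)

Marginal of X (row sums):
  P(X=0) = 0.163 + 0.066 + 0.024 = 0.253
  P(X=1) = 0.095 + 0.225 + 0.108 = 0.428
  P(X=2) = 0.023 + 0.098 + 0.198 = 0.319
H(X) = -[0.253·log₂(0.253) + 0.428·log₂(0.428) + 0.319·log₂(0.319)]
  = 0.50165 + 0.52401 + 0.52583 = 1.5515 bits

Marginal of Y (column sums):
  P(Y=0) = 0.163 + 0.095 + 0.023 = 0.281
  P(Y=1) = 0.066 + 0.225 + 0.098 = 0.389
  P(Y=2) = 0.024 + 0.108 + 0.198 = 0.330
H(X|Y) = Σ_y P(y)·H(X|Y=y):
  Y=0: P(Y=0) = 0.281, P(X|Y=0) = (163/281, 95/281, 23/281) → H(X|Y=0) = 1.28026
  Y=1: P(Y=1) = 0.389, P(X|Y=1) = (66/389, 225/389, 98/389) → H(X|Y=1) = 1.39213
  Y=2: P(Y=2) = 0.330, P(X|Y=2) = (4/55, 18/55, 3/5) → H(X|Y=2) = 1.24457
H(X|Y) = 0.281·1.28026 + 0.389·1.39213 + 0.330·1.24457 = 1.3120 bits

I(X;Y) = H(X) - H(X|Y) = 1.5515 - 1.3120 = 0.2395 bits

Cross-check via I(X;Y) = H(X) + H(Y) - H(X,Y): computing H(Y) from the column sums and H(X,Y) from the 9 cells in the same way gives H(Y) = 1.5723 bits and H(X,Y) = 2.8843 bits, so
I(X;Y) = 1.5515 + 1.5723 - 2.8843 = 0.2395 bits ✓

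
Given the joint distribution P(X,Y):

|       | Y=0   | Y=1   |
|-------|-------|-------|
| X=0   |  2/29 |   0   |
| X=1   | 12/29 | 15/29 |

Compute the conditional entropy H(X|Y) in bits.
0.2856 bits

H(X|Y) = H(X,Y) - H(Y)

H(X,Y) = -Σ_{x,y} P(x,y) log₂ P(x,y). Per-cell terms -P(x,y)·log₂P(x,y):
  X=0: 0.26607, 0.00000
  X=1: 0.52677, 0.49194
  (cells with P = 0 contribute 0)
Sum of the 4 terms: H(X,Y) = 1.28478 bits

Marginal of Y (column sums):
  P(Y=0) = 2/29 + 12/29 = 14/29
  P(Y=1) = 0 + 15/29 = 15/29
H(Y) = -[(14/29)·log₂(14/29) + (15/29)·log₂(15/29)]
  = 0.50720 + 0.49194 = 0.99914 bits

H(X|Y) = H(X,Y) - H(Y) = 1.28478 - 0.99914 = 0.2856 bits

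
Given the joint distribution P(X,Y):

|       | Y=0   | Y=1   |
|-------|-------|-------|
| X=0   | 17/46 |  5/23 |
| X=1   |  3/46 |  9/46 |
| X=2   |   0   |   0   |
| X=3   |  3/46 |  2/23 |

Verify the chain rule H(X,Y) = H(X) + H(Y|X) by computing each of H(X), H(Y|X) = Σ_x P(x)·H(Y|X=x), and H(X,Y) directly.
H(X) = 1.3702 bits, H(Y|X) = 0.9197 bits, H(X,Y) = 2.2900 bits

Marginal of X (row sums):
  P(X=0) = 17/46 + 5/23 = 27/46
  P(X=1) = 3/46 + 9/46 = 6/23
  P(X=2) = 0 + 0 = 0
  P(X=3) = 3/46 + 2/23 = 7/46
H(X) = -[(27/46)·log₂(27/46) + (6/23)·log₂(6/23) + (7/46)·log₂(7/46)]   (outcomes with P = 0 contribute 0)
  = 0.45118 + 0.50572 + 0.41334 = 1.3702 bits

H(Y|X) = Σ_x P(x)·H(Y|X=x):
  X=0: P(X=0) = 27/46, P(Y|X=0) = (17/27, 10/27) → H(Y|X=0) = 0.95096
  X=1: P(X=1) = 6/23, P(Y|X=1) = (1/4, 3/4) → H(Y|X=1) = 0.81128
  X=2: P(X=2) = 0 → contributes 0
  X=3: P(X=3) = 7/46, P(Y|X=3) = (3/7, 4/7) → H(Y|X=3) = 0.98523
H(Y|X) = (27/46)·0.95096 + (6/23)·0.81128 + (7/46)·0.98523 = 0.9197 bits

H(X,Y) = -Σ_{x,y} P(x,y) log₂ P(x,y). Per-cell terms -P(x,y)·log₂P(x,y):
  X=0: 0.53073, 0.47862
  X=1: 0.25687, 0.46049
  X=2: 0.00000, 0.00000
  X=3: 0.25687, 0.30640
  (cells with P = 0 contribute 0)
Sum of the 8 terms: H(X,Y) = 2.2900 bits

Chain rule check:
  H(X) + H(Y|X) = 1.3702 + 0.9197 = 2.2899 bits
  H(X,Y) = 2.2900 bits
✓ Chain rule verified (Δ = 0.0001 is 4-dp rounding noise: each of the three values was rounded independently).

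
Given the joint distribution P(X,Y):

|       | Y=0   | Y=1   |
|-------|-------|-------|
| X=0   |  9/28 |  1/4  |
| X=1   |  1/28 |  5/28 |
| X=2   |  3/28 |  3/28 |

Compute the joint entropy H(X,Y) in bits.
2.3323 bits

H(X,Y) = -Σ_{x,y} P(x,y) log₂ P(x,y). Per-cell terms -P(x,y)·log₂P(x,y):
  X=0: 0.526317, 0.500000
  X=1: 0.171691, 0.443826
  X=2: 0.345256, 0.345256
Sum of the 6 terms: H(X,Y) = 2.3323 bits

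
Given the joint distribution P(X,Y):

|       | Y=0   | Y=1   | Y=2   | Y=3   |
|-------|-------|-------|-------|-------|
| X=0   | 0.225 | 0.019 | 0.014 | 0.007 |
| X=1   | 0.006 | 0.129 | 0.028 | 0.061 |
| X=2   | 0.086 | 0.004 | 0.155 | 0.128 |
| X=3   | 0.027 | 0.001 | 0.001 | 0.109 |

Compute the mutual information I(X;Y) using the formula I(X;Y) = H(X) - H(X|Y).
0.6582 bits

I(X;Y) = H(X) - H(X|Y)

Marginal of X (row sums):
  P(X=0) = 0.225 + 0.019 + 0.014 + 0.007 = 0.265
  P(X=1) = 0.006 + 0.129 + 0.028 + 0.061 = 0.224
  P(X=2) = 0.086 + 0.004 + 0.155 + 0.128 = 0.373
  P(X=3) = 0.027 + 0.001 + 0.001 + 0.109 = 0.138
H(X) = -[0.265·log₂(0.265) + 0.224·log₂(0.224) + 0.373·log₂(0.373) + 0.138·log₂(0.138)]
  = 0.5077 + 0.4835 + 0.5307 + 0.3943 = 1.9162 bits

Marginal of Y (column sums):
  P(Y=0) = 0.225 + 0.006 + 0.086 + 0.027 = 0.344
  P(Y=1) = 0.019 + 0.129 + 0.004 + 0.001 = 0.153
  P(Y=2) = 0.014 + 0.028 + 0.155 + 0.001 = 0.198
  P(Y=3) = 0.007 + 0.061 + 0.128 + 0.109 = 0.305
H(X|Y) = Σ_y P(y)·H(X|Y=y):
  Y=0: P(Y=0) = 0.344, P(X|Y=0) = (225/344, 3/172, 1/4, 27/344) → H(X|Y=0) = 1.2907
  Y=1: P(Y=1) = 0.153, P(X|Y=1) = (19/153, 43/51, 4/153, 1/153) → H(X|Y=1) = 0.7662
  Y=2: P(Y=2) = 0.198, P(X|Y=2) = (7/99, 14/99, 155/198, 1/198) → H(X|Y=2) = 0.9844
  Y=3: P(Y=3) = 0.305, P(X|Y=3) = (7/305, 1/5, 128/305, 109/305) → H(X|Y=3) = 1.6456
H(X|Y) = 0.344·1.2907 + 0.153·0.7662 + 0.198·0.9844 + 0.305·1.6456 = 1.2580 bits

I(X;Y) = H(X) - H(X|Y) = 1.9162 - 1.2580 = 0.6582 bits

Cross-check via I(X;Y) = H(X) + H(Y) - H(X,Y): computing H(Y) from the column sums and H(X,Y) from the 16 cells in the same way gives H(Y) = 1.9291 bits and H(X,Y) = 3.1871 bits, so
I(X;Y) = 1.9162 + 1.9291 - 3.1871 = 0.6582 bits ✓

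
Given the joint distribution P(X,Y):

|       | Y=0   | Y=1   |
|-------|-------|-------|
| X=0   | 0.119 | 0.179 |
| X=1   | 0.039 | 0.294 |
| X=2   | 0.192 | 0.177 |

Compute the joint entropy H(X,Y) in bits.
2.4108 bits

H(X,Y) = -Σ_{x,y} P(x,y) log₂ P(x,y). Per-cell terms -P(x,y)·log₂P(x,y):
  X=0: 0.36545, 0.44427
  X=1: 0.18253, 0.51924
  X=2: 0.45712, 0.44218
Sum of the 6 terms: H(X,Y) = 2.4108 bits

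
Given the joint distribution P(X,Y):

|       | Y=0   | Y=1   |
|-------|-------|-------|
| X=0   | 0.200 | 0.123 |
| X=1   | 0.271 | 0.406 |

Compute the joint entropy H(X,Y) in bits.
1.8747 bits

H(X,Y) = -Σ_{x,y} P(x,y) log₂ P(x,y). Per-cell terms -P(x,y)·log₂P(x,y):
  X=0: 0.46439, 0.37186
  X=1: 0.51047, 0.52798
Sum of the 4 terms: H(X,Y) = 1.8747 bits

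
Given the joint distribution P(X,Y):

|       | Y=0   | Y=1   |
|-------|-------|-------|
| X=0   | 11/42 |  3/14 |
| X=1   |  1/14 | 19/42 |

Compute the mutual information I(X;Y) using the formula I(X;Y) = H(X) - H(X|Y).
0.1445 bits

I(X;Y) = H(X) - H(X|Y)

Marginal of X (row sums):
  P(X=0) = 11/42 + 3/14 = 10/21
  P(X=1) = 1/14 + 19/42 = 11/21
H(X) = -[(10/21)·log₂(10/21) + (11/21)·log₂(11/21)]
  = 0.5097092 + 0.4886545 = 0.998364 bits

Marginal of Y (column sums):
  P(Y=0) = 11/42 + 1/14 = 1/3
  P(Y=1) = 3/14 + 19/42 = 2/3
H(X|Y) = Σ_y P(y)·H(X|Y=y):
  Y=0: P(Y=0) = 1/3, P(X|Y=0) = (11/14, 3/14) → H(X|Y=0) = 0.7495953
  Y=1: P(Y=1) = 2/3, P(X|Y=1) = (9/28, 19/28) → H(X|Y=1) = 0.9059282
H(X|Y) = (1/3)·0.7495953 + (2/3)·0.9059282 = 0.853817 bits

I(X;Y) = H(X) - H(X|Y) = 0.998364 - 0.853817 = 0.1445 bits

Cross-check via I(X;Y) = H(X) + H(Y) - H(X,Y): computing H(Y) from the column sums and H(X,Y) from the 4 cells in the same way gives H(Y) = 0.918296 bits and H(X,Y) = 1.772113 bits, so
I(X;Y) = 0.998364 + 0.918296 - 1.772113 = 0.1445 bits ✓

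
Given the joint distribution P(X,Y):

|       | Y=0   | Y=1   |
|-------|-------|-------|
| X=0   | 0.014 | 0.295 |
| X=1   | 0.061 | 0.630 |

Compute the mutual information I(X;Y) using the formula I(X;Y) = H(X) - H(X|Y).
0.0045 bits

I(X;Y) = H(X) - H(X|Y)

Marginal of X (row sums):
  P(X=0) = 0.014 + 0.295 = 0.309
  P(X=1) = 0.061 + 0.630 = 0.691
H(X) = -[0.309·log₂(0.309) + 0.691·log₂(0.691)]
  = 0.5235453 + 0.3684705 = 0.892016 bits

Marginal of Y (column sums):
  P(Y=0) = 0.014 + 0.061 = 0.075
  P(Y=1) = 0.295 + 0.630 = 0.925
H(X|Y) = Σ_y P(y)·H(X|Y=y):
  Y=0: P(Y=0) = 0.075, P(X|Y=0) = (14/75, 61/75) → H(X|Y=0) = 0.6944461
  Y=1: P(Y=1) = 0.925, P(X|Y=1) = (59/185, 126/185) → H(X|Y=1) = 0.9032019
H(X|Y) = 0.075·0.6944461 + 0.925·0.9032019 = 0.887545 bits

I(X;Y) = H(X) - H(X|Y) = 0.892016 - 0.887545 = 0.0045 bits

Cross-check via I(X;Y) = H(X) + H(Y) - H(X,Y): computing H(Y) from the column sums and H(X,Y) from the 4 cells in the same way gives H(Y) = 0.384312 bits and H(X,Y) = 1.271857 bits, so
I(X;Y) = 0.892016 + 0.384312 - 1.271857 = 0.0045 bits ✓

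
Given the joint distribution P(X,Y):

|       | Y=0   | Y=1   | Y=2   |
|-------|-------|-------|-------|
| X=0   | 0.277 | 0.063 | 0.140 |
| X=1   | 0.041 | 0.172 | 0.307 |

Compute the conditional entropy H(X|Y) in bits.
0.7743 bits

H(X|Y) = H(X,Y) - H(Y)

H(X,Y) = -Σ_{x,y} P(x,y) log₂ P(x,y). Per-cell terms -P(x,y)·log₂P(x,y):
  X=0: 0.51302, 0.25128, 0.39711
  X=1: 0.18894, 0.43680, 0.52303
Sum of the 6 terms: H(X,Y) = 2.3102 bits

Marginal of Y (column sums):
  P(Y=0) = 0.277 + 0.041 = 0.318
  P(Y=1) = 0.063 + 0.172 = 0.235
  P(Y=2) = 0.140 + 0.307 = 0.447
H(Y) = -[0.318·log₂(0.318) + 0.235·log₂(0.235) + 0.447·log₂(0.447)]
  = 0.52562 + 0.49098 + 0.51926 = 1.5359 bits

H(X|Y) = H(X,Y) - H(Y) = 2.3102 - 1.5359 = 0.7743 bits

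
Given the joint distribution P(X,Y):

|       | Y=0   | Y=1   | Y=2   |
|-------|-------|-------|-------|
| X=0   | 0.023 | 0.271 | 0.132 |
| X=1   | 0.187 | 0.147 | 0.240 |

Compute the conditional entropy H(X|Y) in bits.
0.8448 bits

H(X|Y) = H(X,Y) - H(Y)

H(X,Y) = -Σ_{x,y} P(x,y) log₂ P(x,y). Per-cell terms -P(x,y)·log₂P(x,y):
  X=0: 0.1252, 0.5105, 0.3856
  X=1: 0.4523, 0.4066, 0.4941
Sum of the 6 terms: H(X,Y) = 2.3743 bits

Marginal of Y (column sums):
  P(Y=0) = 0.023 + 0.187 = 0.210
  P(Y=1) = 0.271 + 0.147 = 0.418
  P(Y=2) = 0.132 + 0.240 = 0.372
H(Y) = -[0.210·log₂(0.210) + 0.418·log₂(0.418) + 0.372·log₂(0.372)]
  = 0.4728 + 0.5260 + 0.5307 = 1.5295 bits

H(X|Y) = H(X,Y) - H(Y) = 2.3743 - 1.5295 = 0.8448 bits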